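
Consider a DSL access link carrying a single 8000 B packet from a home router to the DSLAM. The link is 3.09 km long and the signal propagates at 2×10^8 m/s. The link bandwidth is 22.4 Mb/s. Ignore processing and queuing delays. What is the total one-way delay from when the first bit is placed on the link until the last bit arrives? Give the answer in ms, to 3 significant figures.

L = 8000 × 8 = 64000 bits.
Transmission delay = L/R = 64000 / 22400000 = 2.85714 ms.
Propagation delay = d/s = 3090 m / 200000000 m/s = 0.01545 ms.
Total = 2.87 ms.

2.87 ms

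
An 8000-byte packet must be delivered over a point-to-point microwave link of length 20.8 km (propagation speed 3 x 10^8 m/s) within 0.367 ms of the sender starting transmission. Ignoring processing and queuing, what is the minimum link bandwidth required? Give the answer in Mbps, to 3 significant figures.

215 Mbps

L = 64000 bits.
Propagation delay = 20800 / 300000000 = 0.0693333 ms.
Transmission budget = 0.367 − 0.0693333 = 0.297667 ms.
R ≥ L / t_tx = 64000 bits / 0.000297667 s = 215 Mbps.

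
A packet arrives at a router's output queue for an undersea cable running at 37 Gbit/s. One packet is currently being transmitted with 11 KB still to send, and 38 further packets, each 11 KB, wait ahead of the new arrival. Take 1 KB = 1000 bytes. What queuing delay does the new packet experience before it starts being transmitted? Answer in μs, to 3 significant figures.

Each queued packet: L/R = 88000/37000000000 = 2.37838 μs.
38 queued → 90.3784 μs.
Plus remaining 88000 bits of current packet: 2.37838 μs.
Queuing delay = 92.8 μs.

92.8 μs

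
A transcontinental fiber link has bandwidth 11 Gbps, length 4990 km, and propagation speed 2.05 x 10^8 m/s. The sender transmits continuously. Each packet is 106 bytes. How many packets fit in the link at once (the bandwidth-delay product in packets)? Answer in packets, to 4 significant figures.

Propagation delay = 4990000 / 2.05e+08 = 0.0243415 s.
BDP = R × t_prop = 11000000000 × 0.0243415 = 267756000 bits.
In packets of 848 bits: 315800 packets.

315800 packets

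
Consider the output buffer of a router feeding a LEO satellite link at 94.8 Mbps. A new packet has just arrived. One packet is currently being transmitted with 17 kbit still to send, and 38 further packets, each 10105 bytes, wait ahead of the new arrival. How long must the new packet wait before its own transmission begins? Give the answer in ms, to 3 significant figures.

Each queued packet: L/R = 80840/94800000 = 0.852743 ms.
38 queued → 32.4042 ms.
Plus remaining 17000 bits of current packet: 0.179325 ms.
Queuing delay = 32.6 ms.

32.6 ms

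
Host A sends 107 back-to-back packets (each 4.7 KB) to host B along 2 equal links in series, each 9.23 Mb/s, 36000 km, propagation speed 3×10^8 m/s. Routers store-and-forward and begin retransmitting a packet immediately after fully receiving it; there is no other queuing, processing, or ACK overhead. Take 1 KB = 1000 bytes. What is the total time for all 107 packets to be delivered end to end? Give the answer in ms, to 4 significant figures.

680.0 ms

Per-hop transmission t_tx = L/R = 37600/9230000 = 4.07367 ms.
Per-hop propagation t_prop = 36000000/300000000 = 120 ms.
Pipeline fill: first packet needs 2·t_tx to clear all hops; remaining 106 packets each add one t_tx.
Total = (2+107-1)·t_tx + 2·t_prop = 108·4.07367 + 2·120 = 680.0 ms.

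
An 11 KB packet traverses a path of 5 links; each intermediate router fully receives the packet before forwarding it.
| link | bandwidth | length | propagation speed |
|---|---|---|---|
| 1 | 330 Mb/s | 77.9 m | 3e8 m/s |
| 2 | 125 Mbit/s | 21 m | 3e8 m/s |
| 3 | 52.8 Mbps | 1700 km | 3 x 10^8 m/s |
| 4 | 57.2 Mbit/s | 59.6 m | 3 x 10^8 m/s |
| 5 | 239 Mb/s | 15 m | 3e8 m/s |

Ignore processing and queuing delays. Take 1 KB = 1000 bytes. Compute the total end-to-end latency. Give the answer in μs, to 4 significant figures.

L = 88000 bits.
Transmission delays (L/R per hop): 266.667, 704, 1666.67, 1538.46, 368.201 μs; sum = 4544 μs.
Propagation delays (d/s per hop): 0.259667, 0.07, 5666.67, 0.198667, 0.05 μs; sum = 5667.25 μs.
End-to-end = 10210 μs.

10210 μs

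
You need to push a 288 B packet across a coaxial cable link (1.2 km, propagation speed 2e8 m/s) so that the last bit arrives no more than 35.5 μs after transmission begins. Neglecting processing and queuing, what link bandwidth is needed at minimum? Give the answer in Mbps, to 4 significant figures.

78.10 Mbps

L = 2304 bits.
Propagation delay = 1200 / 200000000 = 6 μs.
Transmission budget = 35.5 − 6 = 29.5 μs.
R ≥ L / t_tx = 2304 bits / 2.95e-05 s = 78.10 Mbps.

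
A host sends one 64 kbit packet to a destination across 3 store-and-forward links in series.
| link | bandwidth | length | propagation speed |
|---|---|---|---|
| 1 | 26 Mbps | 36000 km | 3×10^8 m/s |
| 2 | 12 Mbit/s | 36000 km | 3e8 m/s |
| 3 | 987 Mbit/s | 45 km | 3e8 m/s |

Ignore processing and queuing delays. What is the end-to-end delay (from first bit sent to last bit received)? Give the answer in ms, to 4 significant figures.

248.0 ms

L = 64000 bits.
Transmission delays (L/R per hop): 2.46154, 5.33333, 0.064843 ms; sum = 7.85971 ms.
Propagation delays (d/s per hop): 120, 120, 0.15 ms; sum = 240.15 ms.
End-to-end = 248.0 ms.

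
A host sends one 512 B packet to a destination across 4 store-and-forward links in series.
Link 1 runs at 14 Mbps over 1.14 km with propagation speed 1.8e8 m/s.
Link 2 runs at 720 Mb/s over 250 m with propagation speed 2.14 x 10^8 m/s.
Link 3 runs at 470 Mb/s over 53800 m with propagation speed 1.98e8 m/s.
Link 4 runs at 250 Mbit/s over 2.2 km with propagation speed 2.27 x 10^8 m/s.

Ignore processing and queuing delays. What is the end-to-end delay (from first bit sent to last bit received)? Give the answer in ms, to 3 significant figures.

L = 512 × 8 = 4096 bits.
Transmission delays (L/R per hop): 0.292571, 0.00568889, 0.00871489, 0.016384 ms; sum = 0.323359 ms.
Propagation delays (d/s per hop): 0.00633333, 0.00116822, 0.271717, 0.00969163 ms; sum = 0.28891 ms.
End-to-end = 0.612 ms.

0.612 ms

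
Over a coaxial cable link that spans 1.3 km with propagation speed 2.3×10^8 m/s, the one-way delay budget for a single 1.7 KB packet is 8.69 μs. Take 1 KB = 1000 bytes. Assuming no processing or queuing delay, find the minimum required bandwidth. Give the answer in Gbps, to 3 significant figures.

4.48 Gbps

L = 13600 bits.
Propagation delay = 1300 / 2.3e+08 = 5.65217 μs.
Transmission budget = 8.69 − 5.65217 = 3.03783 μs.
R ≥ L / t_tx = 13600 bits / 3.03783e-06 s = 4.48 Gbps.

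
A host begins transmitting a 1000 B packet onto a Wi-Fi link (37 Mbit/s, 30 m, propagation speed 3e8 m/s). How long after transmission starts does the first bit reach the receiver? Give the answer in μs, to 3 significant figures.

0.100 μs

First bit experiences only propagation delay: d/s = 30/300000000 = 0.100 μs.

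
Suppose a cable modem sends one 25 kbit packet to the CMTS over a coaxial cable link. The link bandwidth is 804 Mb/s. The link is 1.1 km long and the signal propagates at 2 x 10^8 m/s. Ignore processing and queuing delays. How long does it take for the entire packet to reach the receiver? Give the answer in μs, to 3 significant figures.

36.6 μs

L = 25000 bits.
Transmission delay = L/R = 25000 / 804000000 = 31.0945 μs.
Propagation delay = d/s = 1100 m / 200000000 m/s = 5.5 μs.
Total = 36.6 μs.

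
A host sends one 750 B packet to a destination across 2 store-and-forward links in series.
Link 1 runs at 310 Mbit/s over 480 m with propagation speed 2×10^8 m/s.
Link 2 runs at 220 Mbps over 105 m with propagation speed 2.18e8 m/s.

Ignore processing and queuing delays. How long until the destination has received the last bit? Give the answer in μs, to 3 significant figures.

49.5 μs

L = 750 × 8 = 6000 bits.
Transmission delays (L/R per hop): 19.3548, 27.2727 μs; sum = 46.6276 μs.
Propagation delays (d/s per hop): 2.4, 0.481651 μs; sum = 2.88165 μs.
End-to-end = 49.5 μs.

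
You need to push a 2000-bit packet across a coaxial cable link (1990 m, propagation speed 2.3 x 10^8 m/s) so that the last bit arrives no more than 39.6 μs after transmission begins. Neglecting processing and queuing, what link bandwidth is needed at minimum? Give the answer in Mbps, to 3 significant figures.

Propagation delay = 1990 / 2.3e+08 = 8.65217 μs.
Transmission budget = 39.6 − 8.65217 = 30.9478 μs.
R ≥ L / t_tx = 2000 bits / 3.09478e-05 s = 64.6 Mbps.

64.6 Mbps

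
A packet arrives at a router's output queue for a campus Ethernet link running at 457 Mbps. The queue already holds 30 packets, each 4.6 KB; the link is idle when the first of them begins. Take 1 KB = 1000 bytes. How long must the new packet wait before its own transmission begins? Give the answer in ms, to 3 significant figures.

2.42 ms

Each queued packet: L/R = 36800/457000000 = 0.0805252 ms.
30 queued → 2.41575 ms.
Queuing delay = 2.42 ms.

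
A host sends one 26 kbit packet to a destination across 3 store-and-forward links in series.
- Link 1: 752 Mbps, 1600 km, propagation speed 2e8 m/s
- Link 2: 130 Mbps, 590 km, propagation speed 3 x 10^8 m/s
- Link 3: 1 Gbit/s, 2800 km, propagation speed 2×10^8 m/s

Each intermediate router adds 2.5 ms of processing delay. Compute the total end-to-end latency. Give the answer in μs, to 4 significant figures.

29230 μs

L = 26000 bits.
Transmission delays (L/R per hop): 34.5745, 200, 26 μs; sum = 260.574 μs.
Propagation delays (d/s per hop): 8000, 1966.67, 14000 μs; sum = 23966.7 μs.
Processing at 2 router(s): 2 × 2.5 ms = 5000 μs.
End-to-end = 29230 μs.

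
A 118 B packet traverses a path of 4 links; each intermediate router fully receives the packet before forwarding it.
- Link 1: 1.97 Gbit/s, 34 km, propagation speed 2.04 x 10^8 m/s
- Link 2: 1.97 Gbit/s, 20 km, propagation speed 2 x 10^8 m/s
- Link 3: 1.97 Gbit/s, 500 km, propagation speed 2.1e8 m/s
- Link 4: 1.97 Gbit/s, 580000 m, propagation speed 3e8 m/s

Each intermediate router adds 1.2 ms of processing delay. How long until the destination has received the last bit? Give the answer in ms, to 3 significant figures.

L = 118 × 8 = 944 bits.
Transmission delay per hop = L/R = 944/1970000000 = 0.000479188 ms; 4 hops → 0.00191675 ms.
Propagation delays (d/s per hop): 0.166667, 0.1, 2.38095, 1.93333 ms; sum = 4.58095 ms.
Processing at 3 router(s): 3 × 1.2 ms = 3.6 ms.
End-to-end = 8.18 ms.

8.18 ms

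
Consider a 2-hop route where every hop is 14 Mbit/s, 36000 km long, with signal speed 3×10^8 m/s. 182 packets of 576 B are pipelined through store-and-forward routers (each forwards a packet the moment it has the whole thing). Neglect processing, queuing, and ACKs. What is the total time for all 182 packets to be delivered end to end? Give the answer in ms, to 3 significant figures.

300 ms

Per-hop transmission t_tx = L/R = 4608/14000000 = 0.329143 ms.
Per-hop propagation t_prop = 36000000/300000000 = 120 ms.
Pipeline fill: first packet needs 2·t_tx to clear all hops; remaining 181 packets each add one t_tx.
Total = (2+182-1)·t_tx + 2·t_prop = 183·0.329143 + 2·120 = 300 ms.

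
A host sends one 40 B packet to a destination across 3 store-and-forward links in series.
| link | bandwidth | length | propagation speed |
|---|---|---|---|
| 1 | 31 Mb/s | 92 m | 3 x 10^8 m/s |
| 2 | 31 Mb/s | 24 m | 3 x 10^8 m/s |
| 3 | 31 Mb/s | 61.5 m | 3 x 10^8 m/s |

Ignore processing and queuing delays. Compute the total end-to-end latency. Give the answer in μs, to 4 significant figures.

31.56 μs

L = 40 × 8 = 320 bits.
Transmission delay per hop = L/R = 320/31000000 = 10.3226 μs; 3 hops → 30.9677 μs.
Propagation delays (d/s per hop): 0.306667, 0.08, 0.205 μs; sum = 0.591667 μs.
End-to-end = 31.56 μs.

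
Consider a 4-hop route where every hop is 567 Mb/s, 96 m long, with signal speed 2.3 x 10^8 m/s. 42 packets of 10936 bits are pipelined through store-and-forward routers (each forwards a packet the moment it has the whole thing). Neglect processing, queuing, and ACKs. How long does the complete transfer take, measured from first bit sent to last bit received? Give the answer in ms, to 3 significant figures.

Per-hop transmission t_tx = L/R = 10936/567000000 = 0.0192875 ms.
Per-hop propagation t_prop = 96/2.3e+08 = 0.000417391 ms.
Pipeline fill: first packet needs 4·t_tx to clear all hops; remaining 41 packets each add one t_tx.
Total = (4+42-1)·t_tx + 4·t_prop = 45·0.0192875 + 4·0.000417391 = 0.870 ms.

0.870 ms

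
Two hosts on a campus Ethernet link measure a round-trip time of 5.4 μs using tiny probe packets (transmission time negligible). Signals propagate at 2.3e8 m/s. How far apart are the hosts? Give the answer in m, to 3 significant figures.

621 m

One-way propagation = RTT/2 = 2.7 μs.
d = s × t = 2.3e+08 × 2.7e-06 = 621 m.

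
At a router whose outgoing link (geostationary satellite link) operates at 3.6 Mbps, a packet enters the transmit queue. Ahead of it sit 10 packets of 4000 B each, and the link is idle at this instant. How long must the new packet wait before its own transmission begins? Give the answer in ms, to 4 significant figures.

88.89 ms

Each queued packet: L/R = 32000/3600000 = 8.88889 ms.
10 queued → 88.8889 ms.
Queuing delay = 88.89 ms.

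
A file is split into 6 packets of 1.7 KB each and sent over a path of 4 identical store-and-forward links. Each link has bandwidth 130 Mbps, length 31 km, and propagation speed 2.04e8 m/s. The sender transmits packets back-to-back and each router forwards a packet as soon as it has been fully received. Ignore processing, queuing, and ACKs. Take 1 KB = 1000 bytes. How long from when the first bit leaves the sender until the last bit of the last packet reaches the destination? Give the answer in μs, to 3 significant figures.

Per-hop transmission t_tx = L/R = 13600/130000000 = 104.615 μs.
Per-hop propagation t_prop = 31000/204000000 = 151.961 μs.
Pipeline fill: first packet needs 4·t_tx to clear all hops; remaining 5 packets each add one t_tx.
Total = (4+6-1)·t_tx + 4·t_prop = 9·104.615 + 4·151.961 = 1550 μs.

1550 μs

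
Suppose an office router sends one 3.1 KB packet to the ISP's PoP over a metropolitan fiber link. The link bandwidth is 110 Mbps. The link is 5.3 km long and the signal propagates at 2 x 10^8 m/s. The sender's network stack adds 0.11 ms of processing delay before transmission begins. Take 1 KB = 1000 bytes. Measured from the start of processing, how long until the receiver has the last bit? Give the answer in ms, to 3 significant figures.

0.362 ms

L = 24800 bits.
Transmission delay = L/R = 24800 / 110000000 = 0.225455 ms.
Propagation delay = d/s = 5300 m / 200000000 m/s = 0.0265 ms.
Plus processing delay 0.11 ms = 0.11 ms.
Total = 0.362 ms.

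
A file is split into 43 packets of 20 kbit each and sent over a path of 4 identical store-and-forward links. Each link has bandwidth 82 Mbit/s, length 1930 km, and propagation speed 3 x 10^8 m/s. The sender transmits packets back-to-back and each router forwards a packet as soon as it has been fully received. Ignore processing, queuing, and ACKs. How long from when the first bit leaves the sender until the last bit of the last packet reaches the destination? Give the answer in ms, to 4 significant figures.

36.95 ms

Per-hop transmission t_tx = L/R = 20000/82000000 = 0.243902 ms.
Per-hop propagation t_prop = 1930000/300000000 = 6.43333 ms.
Pipeline fill: first packet needs 4·t_tx to clear all hops; remaining 42 packets each add one t_tx.
Total = (4+43-1)·t_tx + 4·t_prop = 46·0.243902 + 4·6.43333 = 36.95 ms.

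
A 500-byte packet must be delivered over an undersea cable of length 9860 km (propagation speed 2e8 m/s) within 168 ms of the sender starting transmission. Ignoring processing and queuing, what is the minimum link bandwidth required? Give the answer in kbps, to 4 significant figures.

33.70 kbps

L = 4000 bits.
Propagation delay = 9860000 / 200000000 = 49.3 ms.
Transmission budget = 168 − 49.3 = 118.7 ms.
R ≥ L / t_tx = 4000 bits / 0.1187 s = 33.70 kbps.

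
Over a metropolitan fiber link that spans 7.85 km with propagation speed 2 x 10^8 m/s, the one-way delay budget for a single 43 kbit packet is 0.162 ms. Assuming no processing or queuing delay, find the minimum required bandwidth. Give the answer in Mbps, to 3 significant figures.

Propagation delay = 7850 / 200000000 = 0.03925 ms.
Transmission budget = 0.162 − 0.03925 = 0.12275 ms.
R ≥ L / t_tx = 43000 bits / 0.00012275 s = 350 Mbps.

350 Mbps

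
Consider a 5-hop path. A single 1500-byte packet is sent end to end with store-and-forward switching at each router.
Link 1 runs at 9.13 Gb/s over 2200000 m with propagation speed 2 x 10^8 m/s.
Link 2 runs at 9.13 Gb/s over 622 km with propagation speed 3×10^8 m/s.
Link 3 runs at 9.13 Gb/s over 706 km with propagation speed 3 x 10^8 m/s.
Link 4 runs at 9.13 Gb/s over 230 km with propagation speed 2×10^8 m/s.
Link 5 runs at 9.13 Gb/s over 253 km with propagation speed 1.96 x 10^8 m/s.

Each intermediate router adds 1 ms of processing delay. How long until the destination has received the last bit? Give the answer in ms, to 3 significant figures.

21.9 ms

L = 1500 × 8 = 12000 bits.
Transmission delay per hop = L/R = 12000/9130000000 = 0.00131435 ms; 5 hops → 0.00657174 ms.
Propagation delays (d/s per hop): 11, 2.07333, 2.35333, 1.15, 1.29082 ms; sum = 17.8675 ms.
Processing at 4 router(s): 4 × 1 ms = 4 ms.
End-to-end = 21.9 ms.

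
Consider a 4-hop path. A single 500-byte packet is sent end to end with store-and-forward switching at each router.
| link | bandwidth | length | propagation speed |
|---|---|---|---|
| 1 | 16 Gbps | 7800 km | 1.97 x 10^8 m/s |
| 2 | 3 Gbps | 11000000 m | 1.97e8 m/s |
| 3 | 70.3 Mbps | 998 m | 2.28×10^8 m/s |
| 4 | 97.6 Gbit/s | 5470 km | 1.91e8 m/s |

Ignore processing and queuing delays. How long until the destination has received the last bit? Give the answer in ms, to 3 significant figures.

L = 500 × 8 = 4000 bits.
Transmission delays (L/R per hop): 0.00025, 0.00133333, 0.056899, 4.09836e-05 ms; sum = 0.0585233 ms.
Propagation delays (d/s per hop): 39.5939, 55.8376, 0.00437719, 28.6387 ms; sum = 124.075 ms.
End-to-end = 124 ms.

124 ms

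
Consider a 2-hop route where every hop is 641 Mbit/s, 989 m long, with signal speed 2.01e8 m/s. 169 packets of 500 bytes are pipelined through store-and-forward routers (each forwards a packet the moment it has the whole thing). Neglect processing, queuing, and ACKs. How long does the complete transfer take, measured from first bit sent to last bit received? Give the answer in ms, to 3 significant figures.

Per-hop transmission t_tx = L/R = 4000/641000000 = 0.00624025 ms.
Per-hop propagation t_prop = 989/2.01e+08 = 0.0049204 ms.
Pipeline fill: first packet needs 2·t_tx to clear all hops; remaining 168 packets each add one t_tx.
Total = (2+169-1)·t_tx + 2·t_prop = 170·0.00624025 + 2·0.0049204 = 1.07 ms.

1.07 ms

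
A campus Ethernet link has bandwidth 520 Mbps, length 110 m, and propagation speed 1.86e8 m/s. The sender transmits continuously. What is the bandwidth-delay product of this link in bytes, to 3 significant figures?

Propagation delay = 110 / 186000000 = 5.91398e-07 s.
BDP = R × t_prop = 520000000 × 5.91398e-07 = 307.527 bits.
In bytes: 307.527/8 = 38.4 bytes.

38.4 bytes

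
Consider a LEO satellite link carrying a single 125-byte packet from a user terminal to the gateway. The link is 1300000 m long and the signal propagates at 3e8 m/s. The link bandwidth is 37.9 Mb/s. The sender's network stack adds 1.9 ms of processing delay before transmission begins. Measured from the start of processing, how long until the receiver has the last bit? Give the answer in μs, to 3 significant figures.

L = 125 × 8 = 1000 bits.
Transmission delay = L/R = 1000 / 37900000 = 26.3852 μs.
Propagation delay = d/s = 1300000 m / 300000000 m/s = 4333.33 μs.
Plus processing delay 1.9 ms = 1900 μs.
Total = 6260 μs.

6260 μs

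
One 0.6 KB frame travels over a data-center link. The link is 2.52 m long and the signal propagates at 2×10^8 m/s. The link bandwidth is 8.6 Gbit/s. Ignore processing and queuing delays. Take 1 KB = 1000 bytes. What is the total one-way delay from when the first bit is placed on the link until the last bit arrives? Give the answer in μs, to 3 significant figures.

L = 4800 bits.
Transmission delay = L/R = 4800 / 8600000000 = 0.55814 μs.
Propagation delay = d/s = 2.52 m / 200000000 m/s = 0.0126 μs.
Total = 0.571 μs.

0.571 μs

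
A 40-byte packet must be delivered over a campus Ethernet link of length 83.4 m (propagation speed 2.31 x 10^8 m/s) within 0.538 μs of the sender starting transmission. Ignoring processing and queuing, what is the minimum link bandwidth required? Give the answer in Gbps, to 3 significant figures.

1.81 Gbps

L = 320 bits.
Propagation delay = 83.4 / 231000000 = 0.361039 μs.
Transmission budget = 0.538 − 0.361039 = 0.176961 μs.
R ≥ L / t_tx = 320 bits / 1.76961e-07 s = 1.81 Gbps.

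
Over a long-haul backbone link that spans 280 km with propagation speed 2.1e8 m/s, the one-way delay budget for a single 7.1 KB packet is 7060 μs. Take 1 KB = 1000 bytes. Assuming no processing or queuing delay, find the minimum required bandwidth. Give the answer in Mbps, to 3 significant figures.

L = 56800 bits.
Propagation delay = 280000 / 210000000 = 1333.33 μs.
Transmission budget = 7060 − 1333.33 = 5726.67 μs.
R ≥ L / t_tx = 56800 bits / 0.00572667 s = 9.92 Mbps.

9.92 Mbps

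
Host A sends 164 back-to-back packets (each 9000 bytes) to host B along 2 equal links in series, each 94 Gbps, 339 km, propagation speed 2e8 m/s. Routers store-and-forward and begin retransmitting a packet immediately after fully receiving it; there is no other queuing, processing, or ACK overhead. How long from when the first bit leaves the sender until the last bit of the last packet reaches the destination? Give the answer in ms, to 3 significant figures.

Per-hop transmission t_tx = L/R = 72000/94000000000 = 0.000765957 ms.
Per-hop propagation t_prop = 339000/200000000 = 1.695 ms.
Pipeline fill: first packet needs 2·t_tx to clear all hops; remaining 163 packets each add one t_tx.
Total = (2+164-1)·t_tx + 2·t_prop = 165·0.000765957 + 2·1.695 = 3.52 ms.

3.52 ms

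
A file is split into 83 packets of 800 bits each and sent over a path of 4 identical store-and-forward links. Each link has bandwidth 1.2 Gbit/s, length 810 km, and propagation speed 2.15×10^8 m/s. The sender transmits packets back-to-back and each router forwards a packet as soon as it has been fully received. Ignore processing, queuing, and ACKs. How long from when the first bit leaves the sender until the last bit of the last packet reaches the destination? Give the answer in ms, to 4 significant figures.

15.13 ms

Per-hop transmission t_tx = L/R = 800/1200000000 = 0.000666667 ms.
Per-hop propagation t_prop = 810000/215000000 = 3.76744 ms.
Pipeline fill: first packet needs 4·t_tx to clear all hops; remaining 82 packets each add one t_tx.
Total = (4+83-1)·t_tx + 4·t_prop = 86·0.000666667 + 4·3.76744 = 15.13 ms.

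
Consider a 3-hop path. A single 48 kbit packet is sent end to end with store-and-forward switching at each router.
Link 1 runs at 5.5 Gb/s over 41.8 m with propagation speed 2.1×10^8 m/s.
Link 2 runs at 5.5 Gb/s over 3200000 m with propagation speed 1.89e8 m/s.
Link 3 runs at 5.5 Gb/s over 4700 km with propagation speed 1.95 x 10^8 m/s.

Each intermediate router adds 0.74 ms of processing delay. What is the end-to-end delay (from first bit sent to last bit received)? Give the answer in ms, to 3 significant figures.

L = 48000 bits.
Transmission delay per hop = L/R = 48000/5500000000 = 0.00872727 ms; 3 hops → 0.0261818 ms.
Propagation delays (d/s per hop): 0.000199048, 16.9312, 24.1026 ms; sum = 41.034 ms.
Processing at 2 router(s): 2 × 0.74 ms = 1.48 ms.
End-to-end = 42.5 ms.

42.5 ms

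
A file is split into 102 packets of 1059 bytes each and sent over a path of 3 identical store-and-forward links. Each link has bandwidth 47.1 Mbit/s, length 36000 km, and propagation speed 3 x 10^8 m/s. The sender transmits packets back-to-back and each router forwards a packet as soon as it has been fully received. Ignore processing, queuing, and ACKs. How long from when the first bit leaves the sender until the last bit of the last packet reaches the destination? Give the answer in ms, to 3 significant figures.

Per-hop transmission t_tx = L/R = 8472/47100000 = 0.179873 ms.
Per-hop propagation t_prop = 36000000/300000000 = 120 ms.
Pipeline fill: first packet needs 3·t_tx to clear all hops; remaining 101 packets each add one t_tx.
Total = (3+102-1)·t_tx + 3·t_prop = 104·0.179873 + 3·120 = 379 ms.

379 ms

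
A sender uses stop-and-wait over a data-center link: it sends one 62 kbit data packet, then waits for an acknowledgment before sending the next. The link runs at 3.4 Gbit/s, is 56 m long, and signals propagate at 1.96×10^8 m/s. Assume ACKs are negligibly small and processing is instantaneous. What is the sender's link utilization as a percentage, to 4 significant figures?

96.96 %

t_tx = L/R = 62000/3400000000 = 1.82353e-05 s.
t_prop = 56/196000000 = 2.85714e-07 s; RTT = 5.71429e-07 s.
Cycle = t_tx + RTT = 1.88067e-05 s.
Utilization = t_tx / cycle = 1.82353e-05/1.88067e-05 = 96.96 %.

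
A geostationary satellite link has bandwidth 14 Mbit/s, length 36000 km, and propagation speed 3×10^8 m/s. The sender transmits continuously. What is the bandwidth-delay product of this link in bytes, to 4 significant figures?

Propagation delay = 36000000 / 300000000 = 0.12 s.
BDP = R × t_prop = 14000000 × 0.12 = 1680000 bits.
In bytes: 1680000/8 = 210000 bytes.

210000 bytes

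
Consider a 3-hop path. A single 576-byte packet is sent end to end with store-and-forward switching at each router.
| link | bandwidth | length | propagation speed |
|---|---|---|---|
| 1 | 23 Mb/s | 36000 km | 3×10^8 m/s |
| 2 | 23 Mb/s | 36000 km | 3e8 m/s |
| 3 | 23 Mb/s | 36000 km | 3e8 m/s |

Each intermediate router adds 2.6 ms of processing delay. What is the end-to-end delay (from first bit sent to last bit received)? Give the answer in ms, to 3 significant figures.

366 ms

L = 576 × 8 = 4608 bits.
Transmission delay per hop = L/R = 4608/23000000 = 0.200348 ms; 3 hops → 0.601043 ms.
Propagation delays (d/s per hop): 120, 120, 120 ms; sum = 360 ms.
Processing at 2 router(s): 2 × 2.6 ms = 5.2 ms.
End-to-end = 366 ms.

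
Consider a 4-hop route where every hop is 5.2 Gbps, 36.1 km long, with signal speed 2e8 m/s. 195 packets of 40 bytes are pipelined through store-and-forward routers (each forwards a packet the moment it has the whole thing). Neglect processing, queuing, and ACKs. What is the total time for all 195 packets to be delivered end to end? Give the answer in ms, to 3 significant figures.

Per-hop transmission t_tx = L/R = 320/5200000000 = 6.15385e-05 ms.
Per-hop propagation t_prop = 36100/200000000 = 0.1805 ms.
Pipeline fill: first packet needs 4·t_tx to clear all hops; remaining 194 packets each add one t_tx.
Total = (4+195-1)·t_tx + 4·t_prop = 198·6.15385e-05 + 4·0.1805 = 0.734 ms.

0.734 ms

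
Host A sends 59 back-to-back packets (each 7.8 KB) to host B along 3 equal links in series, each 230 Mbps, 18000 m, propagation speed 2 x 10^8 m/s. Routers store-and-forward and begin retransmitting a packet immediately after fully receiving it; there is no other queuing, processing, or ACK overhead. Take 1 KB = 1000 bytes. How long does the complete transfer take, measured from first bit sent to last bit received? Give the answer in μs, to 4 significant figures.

Per-hop transmission t_tx = L/R = 62400/230000000 = 271.304 μs.
Per-hop propagation t_prop = 18000/200000000 = 90 μs.
Pipeline fill: first packet needs 3·t_tx to clear all hops; remaining 58 packets each add one t_tx.
Total = (3+59-1)·t_tx + 3·t_prop = 61·271.304 + 3·90 = 16820 μs.

16820 μs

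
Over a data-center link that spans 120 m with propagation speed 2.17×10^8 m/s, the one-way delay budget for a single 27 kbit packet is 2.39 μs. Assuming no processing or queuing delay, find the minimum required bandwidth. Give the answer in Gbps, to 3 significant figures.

14.7 Gbps

Propagation delay = 120 / 217000000 = 0.552995 μs.
Transmission budget = 2.39 − 0.552995 = 1.837 μs.
R ≥ L / t_tx = 27000 bits / 1.837e-06 s = 14.7 Gbps.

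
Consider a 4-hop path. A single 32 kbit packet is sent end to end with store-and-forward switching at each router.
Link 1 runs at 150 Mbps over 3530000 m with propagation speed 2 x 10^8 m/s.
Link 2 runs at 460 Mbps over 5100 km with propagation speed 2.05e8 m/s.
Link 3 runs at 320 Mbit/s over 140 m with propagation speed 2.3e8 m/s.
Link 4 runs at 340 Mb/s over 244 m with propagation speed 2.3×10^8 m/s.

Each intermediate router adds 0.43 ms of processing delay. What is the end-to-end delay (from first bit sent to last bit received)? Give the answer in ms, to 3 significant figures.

44.3 ms

L = 32000 bits.
Transmission delays (L/R per hop): 0.213333, 0.0695652, 0.1, 0.0941176 ms; sum = 0.477016 ms.
Propagation delays (d/s per hop): 17.65, 24.878, 0.000608696, 0.00106087 ms; sum = 42.5297 ms.
Processing at 3 router(s): 3 × 0.43 ms = 1.29 ms.
End-to-end = 44.3 ms.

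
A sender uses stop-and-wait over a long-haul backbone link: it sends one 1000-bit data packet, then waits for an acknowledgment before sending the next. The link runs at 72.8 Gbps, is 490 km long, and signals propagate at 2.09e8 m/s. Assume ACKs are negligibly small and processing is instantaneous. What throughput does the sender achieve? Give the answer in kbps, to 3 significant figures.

t_tx = L/R = 1000/72800000000 = 1.37363e-08 s.
t_prop = 490000/209000000 = 0.0023445 s; RTT = 0.004689 s.
Cycle = t_tx + RTT = 0.00468901 s.
Throughput = L / cycle = 1000 / 0.00468901 = 213 kbps.

213 kbps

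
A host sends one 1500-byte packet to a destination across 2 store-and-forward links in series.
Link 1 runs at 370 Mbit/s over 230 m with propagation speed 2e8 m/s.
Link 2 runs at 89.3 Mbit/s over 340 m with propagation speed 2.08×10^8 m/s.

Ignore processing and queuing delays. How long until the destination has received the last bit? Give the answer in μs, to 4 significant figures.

L = 1500 × 8 = 12000 bits.
Transmission delays (L/R per hop): 32.4324, 134.378 μs; sum = 166.811 μs.
Propagation delays (d/s per hop): 1.15, 1.63462 μs; sum = 2.78462 μs.
End-to-end = 169.6 μs.

169.6 μs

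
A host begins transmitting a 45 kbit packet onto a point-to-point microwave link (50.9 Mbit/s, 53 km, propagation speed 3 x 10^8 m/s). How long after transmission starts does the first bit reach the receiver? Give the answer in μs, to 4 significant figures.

First bit experiences only propagation delay: d/s = 53000/300000000 = 176.7 μs.

176.7 μs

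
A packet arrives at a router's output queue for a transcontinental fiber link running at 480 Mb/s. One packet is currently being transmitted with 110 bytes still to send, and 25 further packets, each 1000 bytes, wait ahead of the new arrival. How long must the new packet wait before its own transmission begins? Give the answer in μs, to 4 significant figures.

Each queued packet: L/R = 8000/480000000 = 16.6667 μs.
25 queued → 416.667 μs.
Plus remaining 880 bits of current packet: 1.83333 μs.
Queuing delay = 418.5 μs.

418.5 μs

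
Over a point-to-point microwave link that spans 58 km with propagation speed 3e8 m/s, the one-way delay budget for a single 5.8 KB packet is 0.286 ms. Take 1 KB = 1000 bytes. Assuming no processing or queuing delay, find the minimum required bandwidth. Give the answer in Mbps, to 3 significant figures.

501 Mbps

L = 46400 bits.
Propagation delay = 58000 / 300000000 = 0.193333 ms.
Transmission budget = 0.286 − 0.193333 = 0.0926667 ms.
R ≥ L / t_tx = 46400 bits / 9.26667e-05 s = 501 Mbps.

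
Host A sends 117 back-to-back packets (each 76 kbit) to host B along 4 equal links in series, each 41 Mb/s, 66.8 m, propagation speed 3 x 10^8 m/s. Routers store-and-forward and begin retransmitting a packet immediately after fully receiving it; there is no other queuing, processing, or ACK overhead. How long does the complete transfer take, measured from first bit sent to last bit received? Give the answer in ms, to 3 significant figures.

222 ms

Per-hop transmission t_tx = L/R = 76000/41000000 = 1.85366 ms.
Per-hop propagation t_prop = 66.8/300000000 = 0.000222667 ms.
Pipeline fill: first packet needs 4·t_tx to clear all hops; remaining 116 packets each add one t_tx.
Total = (4+117-1)·t_tx + 4·t_prop = 120·1.85366 + 4·0.000222667 = 222 ms.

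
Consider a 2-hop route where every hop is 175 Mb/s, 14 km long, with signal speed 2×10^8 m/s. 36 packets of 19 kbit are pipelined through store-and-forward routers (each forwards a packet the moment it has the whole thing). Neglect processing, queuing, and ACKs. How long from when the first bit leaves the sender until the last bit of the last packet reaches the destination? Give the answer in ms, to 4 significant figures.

4.157 ms

Per-hop transmission t_tx = L/R = 19000/175000000 = 0.108571 ms.
Per-hop propagation t_prop = 14000/200000000 = 0.07 ms.
Pipeline fill: first packet needs 2·t_tx to clear all hops; remaining 35 packets each add one t_tx.
Total = (2+36-1)·t_tx + 2·t_prop = 37·0.108571 + 2·0.07 = 4.157 ms.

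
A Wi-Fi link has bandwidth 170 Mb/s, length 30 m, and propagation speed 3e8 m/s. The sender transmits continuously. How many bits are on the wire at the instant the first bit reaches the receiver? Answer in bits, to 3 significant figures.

17.0 bits

Propagation delay = 30 / 300000000 = 1e-07 s.
BDP = R × t_prop = 170000000 × 1e-07 = 17 bits.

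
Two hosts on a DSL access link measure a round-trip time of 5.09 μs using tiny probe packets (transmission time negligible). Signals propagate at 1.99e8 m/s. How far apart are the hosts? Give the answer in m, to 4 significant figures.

One-way propagation = RTT/2 = 2.545 μs.
d = s × t = 199000000 × 2.545e-06 = 506.5 m.

506.5 m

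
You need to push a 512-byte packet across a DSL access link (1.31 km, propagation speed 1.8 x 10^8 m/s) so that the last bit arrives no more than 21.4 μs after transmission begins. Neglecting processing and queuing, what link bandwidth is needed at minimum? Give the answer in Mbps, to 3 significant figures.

L = 4096 bits.
Propagation delay = 1310 / 180000000 = 7.27778 μs.
Transmission budget = 21.4 − 7.27778 = 14.1222 μs.
R ≥ L / t_tx = 4096 bits / 1.41222e-05 s = 290 Mbps.

290 Mbps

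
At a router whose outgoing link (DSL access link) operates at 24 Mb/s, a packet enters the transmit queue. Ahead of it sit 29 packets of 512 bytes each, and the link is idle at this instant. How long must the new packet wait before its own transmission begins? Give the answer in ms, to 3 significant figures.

Each queued packet: L/R = 4096/24000000 = 0.170667 ms.
29 queued → 4.94933 ms.
Queuing delay = 4.95 ms.

4.95 ms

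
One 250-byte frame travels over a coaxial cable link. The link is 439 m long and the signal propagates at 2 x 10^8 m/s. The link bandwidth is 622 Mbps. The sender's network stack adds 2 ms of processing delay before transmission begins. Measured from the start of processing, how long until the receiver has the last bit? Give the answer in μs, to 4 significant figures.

2005 μs

L = 250 × 8 = 2000 bits.
Transmission delay = L/R = 2000 / 622000000 = 3.21543 μs.
Propagation delay = d/s = 439 m / 200000000 m/s = 2.195 μs.
Plus processing delay 2 ms = 2000 μs.
Total = 2005 μs.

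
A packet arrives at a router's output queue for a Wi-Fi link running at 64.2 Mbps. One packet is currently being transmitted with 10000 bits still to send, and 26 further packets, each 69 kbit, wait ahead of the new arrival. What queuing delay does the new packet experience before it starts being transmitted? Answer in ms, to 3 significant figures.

28.1 ms

Each queued packet: L/R = 69000/64200000 = 1.07477 ms.
26 queued → 27.9439 ms.
Plus remaining 10000 bits of current packet: 0.155763 ms.
Queuing delay = 28.1 ms.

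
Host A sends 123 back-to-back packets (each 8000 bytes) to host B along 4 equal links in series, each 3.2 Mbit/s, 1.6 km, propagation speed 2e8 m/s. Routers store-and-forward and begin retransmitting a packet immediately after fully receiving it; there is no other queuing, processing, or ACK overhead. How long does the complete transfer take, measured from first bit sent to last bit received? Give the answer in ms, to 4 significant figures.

2520 ms

Per-hop transmission t_tx = L/R = 64000/3200000 = 20 ms.
Per-hop propagation t_prop = 1600/200000000 = 0.008 ms.
Pipeline fill: first packet needs 4·t_tx to clear all hops; remaining 122 packets each add one t_tx.
Total = (4+123-1)·t_tx + 4·t_prop = 126·20 + 4·0.008 = 2520 ms.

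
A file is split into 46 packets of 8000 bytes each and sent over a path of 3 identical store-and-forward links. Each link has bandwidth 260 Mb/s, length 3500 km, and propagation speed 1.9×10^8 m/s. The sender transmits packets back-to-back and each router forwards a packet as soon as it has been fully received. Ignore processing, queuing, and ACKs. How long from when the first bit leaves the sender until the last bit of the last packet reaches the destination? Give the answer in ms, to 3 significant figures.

67.1 ms

Per-hop transmission t_tx = L/R = 64000/260000000 = 0.246154 ms.
Per-hop propagation t_prop = 3500000/190000000 = 18.4211 ms.
Pipeline fill: first packet needs 3·t_tx to clear all hops; remaining 45 packets each add one t_tx.
Total = (3+46-1)·t_tx + 3·t_prop = 48·0.246154 + 3·18.4211 = 67.1 ms.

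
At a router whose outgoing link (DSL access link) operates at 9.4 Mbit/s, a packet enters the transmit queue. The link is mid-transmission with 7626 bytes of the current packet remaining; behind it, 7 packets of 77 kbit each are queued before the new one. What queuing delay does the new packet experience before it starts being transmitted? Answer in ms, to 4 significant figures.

63.83 ms

Each queued packet: L/R = 77000/9400000 = 8.19149 ms.
7 queued → 57.3404 ms.
Plus remaining 61008 bits of current packet: 6.49021 ms.
Queuing delay = 63.83 ms.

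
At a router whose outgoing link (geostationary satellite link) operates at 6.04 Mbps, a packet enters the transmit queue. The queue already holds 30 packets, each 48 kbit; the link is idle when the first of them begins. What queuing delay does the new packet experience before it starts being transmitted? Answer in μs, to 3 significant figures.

Each queued packet: L/R = 48000/6040000 = 7947.02 μs.
30 queued → 238411 μs.
Queuing delay = 238000 μs.

238000 μs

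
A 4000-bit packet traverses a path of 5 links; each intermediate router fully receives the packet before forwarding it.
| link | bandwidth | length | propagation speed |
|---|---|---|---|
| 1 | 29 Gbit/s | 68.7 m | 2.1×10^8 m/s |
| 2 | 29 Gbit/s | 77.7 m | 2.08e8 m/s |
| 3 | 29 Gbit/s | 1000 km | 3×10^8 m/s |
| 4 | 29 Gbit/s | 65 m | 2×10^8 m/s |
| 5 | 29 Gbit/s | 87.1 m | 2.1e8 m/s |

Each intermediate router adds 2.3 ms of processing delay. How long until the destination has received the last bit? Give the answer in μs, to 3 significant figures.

Transmission delay per hop = L/R = 4000/29000000000 = 0.137931 μs; 5 hops → 0.689655 μs.
Propagation delays (d/s per hop): 0.327143, 0.373558, 3333.33, 0.325, 0.414762 μs; sum = 3334.77 μs.
Processing at 4 router(s): 4 × 2.3 ms = 9200 μs.
End-to-end = 12500 μs.

12500 μs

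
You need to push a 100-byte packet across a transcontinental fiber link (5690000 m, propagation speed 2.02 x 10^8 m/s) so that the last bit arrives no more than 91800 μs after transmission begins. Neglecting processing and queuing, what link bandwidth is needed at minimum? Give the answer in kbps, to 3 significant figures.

L = 800 bits.
Propagation delay = 5690000 / 202000000 = 28168.3 μs.
Transmission budget = 91800 − 28168.3 = 63631.7 μs.
R ≥ L / t_tx = 800 bits / 0.0636317 s = 12.6 kbps.

12.6 kbps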